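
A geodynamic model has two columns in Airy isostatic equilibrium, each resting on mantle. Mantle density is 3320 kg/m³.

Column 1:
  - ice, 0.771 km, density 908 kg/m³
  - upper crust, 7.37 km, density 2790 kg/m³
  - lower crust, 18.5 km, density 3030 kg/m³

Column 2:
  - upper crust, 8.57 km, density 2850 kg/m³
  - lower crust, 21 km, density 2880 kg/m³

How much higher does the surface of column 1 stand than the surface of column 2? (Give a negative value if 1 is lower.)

−0.644 km

For any compensation level in the mantle, the mantle terms cancel and isostasy reduces to e = (Σt_1 − Σt_2) − (Σ(ρt)_1 − Σ(ρt)_2) / ρ_m.
Σt_1 = 26.641 km; Σt_2 = 29.57 km; Σ(ρt)_1 = 77317.368; Σ(ρt)_2 = 84904.5 (in km·kg/m³).
e = (26.641 − 29.57) − (77317.368 − 84904.5) / 3320 = −0.644 km.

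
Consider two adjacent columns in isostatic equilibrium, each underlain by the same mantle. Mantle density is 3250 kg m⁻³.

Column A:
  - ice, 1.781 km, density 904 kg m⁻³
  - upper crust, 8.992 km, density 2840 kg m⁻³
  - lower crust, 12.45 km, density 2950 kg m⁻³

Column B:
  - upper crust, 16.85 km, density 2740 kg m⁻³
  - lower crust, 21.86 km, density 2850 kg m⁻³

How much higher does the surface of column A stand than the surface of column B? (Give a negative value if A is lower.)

−1.77 km

For any compensation level in the mantle, the mantle terms cancel and isostasy reduces to e = (Σt_A − Σt_B) − (Σ(ρt)_A − Σ(ρt)_B) / ρ_m.
Σt_A = 23.223 km; Σt_B = 38.71 km; Σ(ρt)_A = 63874.804; Σ(ρt)_B = 108470 (in km·kg m⁻³).
e = (23.223 − 38.71) − (63874.804 − 108470) / 3250 = −1.77 km.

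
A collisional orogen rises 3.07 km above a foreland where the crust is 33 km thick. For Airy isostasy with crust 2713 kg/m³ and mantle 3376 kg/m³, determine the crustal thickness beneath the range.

48.6 km

Root depth r = h ρ_c / (ρ_m − ρ_c) = 3.07 km × 2713 / 663 = 12.56 km.
Total thickness = T + h + r = 33 km + 3.07 km + 12.56 km = 48.6 km.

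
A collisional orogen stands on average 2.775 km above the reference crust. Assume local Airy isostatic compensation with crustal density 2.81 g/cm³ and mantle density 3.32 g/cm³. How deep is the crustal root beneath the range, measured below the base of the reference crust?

In Airy isostatic equilibrium: the weight of the topography is balanced by the buoyancy of the root, ρ_c h = (ρ_m − ρ_c) r.
r = h · ρ_c / (ρ_m − ρ_c) = 2.775 km × 2.81 / (3.32 − 2.81) = 15.3 km.

15.3 km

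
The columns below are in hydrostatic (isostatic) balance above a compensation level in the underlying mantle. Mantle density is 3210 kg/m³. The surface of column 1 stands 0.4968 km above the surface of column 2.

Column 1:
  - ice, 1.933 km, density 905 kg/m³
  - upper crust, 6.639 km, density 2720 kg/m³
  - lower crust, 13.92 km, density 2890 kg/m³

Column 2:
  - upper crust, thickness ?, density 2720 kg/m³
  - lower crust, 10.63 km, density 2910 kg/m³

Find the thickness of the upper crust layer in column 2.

Take the compensation level at the base of the deeper column (depth z_c below the surface of column 1) and equate Σ ρ_i t_i down to z_c; mantle fills any gap and the z_c terms cancel.
Column 1: 1.933×905 + 6.639×2720 + 13.92×2890 + (z_c − 22.492)×3210
Column 2: 0.4968×0 + x×2720 + 10.63×2910 + (z_c − 0.4968 − 10.63 − x)×3210
The z_c×3210 term appears on both sides and cancels. Collect the known terms of each column as K = Σ(ρt)_known − 3210 × (depth of known layers): K_1 = 60036.245 − 3210×22.492 = −12163.075; K_2 = 30933.3 − 3210×(0.4968 + 10.63) = −4783.728.
Balance: K_1 = K_2 − x×(3210 − 2720), so x = (K_2 − K_1)/(3210 − 2720) = 7379.35/490 = 15.1 km.

15.1 km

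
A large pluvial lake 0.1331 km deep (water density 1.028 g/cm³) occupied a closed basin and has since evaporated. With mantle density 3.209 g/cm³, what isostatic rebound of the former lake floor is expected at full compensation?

u = d ρ_w/ρ_m = 0.1331 km × 1.028/3.209 = 0.0426 km.

0.0426 km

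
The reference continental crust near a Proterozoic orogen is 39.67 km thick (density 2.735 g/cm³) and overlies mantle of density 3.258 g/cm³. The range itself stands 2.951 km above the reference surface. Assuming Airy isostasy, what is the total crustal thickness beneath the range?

58.1 km

Root depth r = h ρ_c / (ρ_m − ρ_c) = 2.951 km × 2.735 / 0.523 = 15.43 km.
Total thickness = T + h + r = 39.67 km + 2.951 km + 15.43 km = 58.1 km.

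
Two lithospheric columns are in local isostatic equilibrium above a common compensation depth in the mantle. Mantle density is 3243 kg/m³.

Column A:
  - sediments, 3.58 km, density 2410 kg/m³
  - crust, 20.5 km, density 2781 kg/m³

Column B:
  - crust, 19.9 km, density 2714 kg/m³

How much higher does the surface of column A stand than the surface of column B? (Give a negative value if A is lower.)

0.594 km

For any compensation level in the mantle, the mantle terms cancel and isostasy reduces to e = (Σt_A − Σt_B) − (Σ(ρt)_A − Σ(ρt)_B) / ρ_m.
Σt_A = 24.08 km; Σt_B = 19.9 km; Σ(ρt)_A = 65638.3; Σ(ρt)_B = 54008.6 (in km·kg/m³).
e = (24.08 − 19.9) − (65638.3 − 54008.6) / 3243 = 0.594 km.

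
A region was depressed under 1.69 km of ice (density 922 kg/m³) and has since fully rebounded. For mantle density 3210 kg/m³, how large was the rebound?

0.485 km

Removing the load lets mantle flow back in; uplift u satisfies ρ_ice t = ρ_m u.
u = t ρ_ice/ρ_m = 1.69 km × 922/3210 = 0.485 km.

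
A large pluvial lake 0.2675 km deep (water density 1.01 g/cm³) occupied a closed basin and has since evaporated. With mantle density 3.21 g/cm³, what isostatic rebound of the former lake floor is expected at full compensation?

u = d ρ_w/ρ_m = 0.2675 km × 1.01/3.21 = 0.0842 km.

0.0842 km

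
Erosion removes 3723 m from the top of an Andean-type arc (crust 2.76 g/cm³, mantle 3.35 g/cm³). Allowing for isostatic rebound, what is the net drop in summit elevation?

Rebound u = e ρ_c/ρ_m = 3723 m × 2.76/3.35 = 3067 m.
Net surface drop = e − u = 3723 m − 3067 m = e (ρ_m − ρ_c)/ρ_m = 656 m.

656 m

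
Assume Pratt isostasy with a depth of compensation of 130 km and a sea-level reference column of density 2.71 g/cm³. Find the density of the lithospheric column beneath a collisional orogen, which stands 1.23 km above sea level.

Pratt balance: ρ_ref D = ρ (D + h).
ρ = ρ_ref D/(D + h) = 2.71 × 130 km/(130 km + 1.23 km) = 2.68 g/cm³.

2.68 g/cm³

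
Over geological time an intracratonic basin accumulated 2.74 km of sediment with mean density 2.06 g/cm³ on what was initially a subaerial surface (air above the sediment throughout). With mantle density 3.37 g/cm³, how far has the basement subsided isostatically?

1.67 km

Subaerial load: s = t ρ_sed / ρ_m = 2.74 km × 2.06/3.37 = 1.67 km.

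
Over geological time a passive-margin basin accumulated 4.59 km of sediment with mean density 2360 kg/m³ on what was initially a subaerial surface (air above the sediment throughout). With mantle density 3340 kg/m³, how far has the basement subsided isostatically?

3.24 km

Subaerial load: s = t ρ_sed / ρ_m = 4.59 km × 2360/3340 = 3.24 km.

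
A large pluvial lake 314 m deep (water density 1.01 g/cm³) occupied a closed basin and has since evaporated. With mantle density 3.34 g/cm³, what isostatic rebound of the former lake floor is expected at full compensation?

u = d ρ_w/ρ_m = 314 m × 1.01/3.34 = 95 m.

95 m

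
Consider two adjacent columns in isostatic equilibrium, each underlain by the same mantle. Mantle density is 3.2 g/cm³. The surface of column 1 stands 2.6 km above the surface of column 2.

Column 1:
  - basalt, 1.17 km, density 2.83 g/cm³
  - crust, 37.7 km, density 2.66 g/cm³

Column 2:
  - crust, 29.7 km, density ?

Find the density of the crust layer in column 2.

Take the compensation level at the base of the deeper column (depth z_c below the surface of column 1) and equate Σ ρ_i t_i down to z_c; mantle fills any gap and the z_c terms cancel.
Column 1: 1.17×2.83 + 37.7×2.66 + (z_c − 38.87)×3.2
Column 2: 2.6×0 + 29.7×ρ + (z_c − 2.6 − 29.7)×3.2
The z_c×3.2 term appears on both sides and cancels. Collect the known terms of each column as K = Σ(ρt)_known − 3.2 × (depth of known layers): K_1 = 103.5931 − 3.2×38.87 = −20.7909; K_2 = 0 − 3.2×(2.6 + 29.7) = −103.36.
Balance: K_1 = K_2 + 29.7×ρ, so ρ = (K_1 − K_2)/29.7 = 82.5691/29.7 = 2.78 g/cm³.

2.78 g/cm³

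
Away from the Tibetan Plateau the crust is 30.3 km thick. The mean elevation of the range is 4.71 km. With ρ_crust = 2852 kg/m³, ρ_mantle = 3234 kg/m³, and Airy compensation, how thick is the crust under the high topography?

Root depth r = h ρ_c / (ρ_m − ρ_c) = 4.71 km × 2852 / 382 = 35.16 km.
Total thickness = T + h + r = 30.3 km + 4.71 km + 35.16 km = 70.2 km.

70.2 km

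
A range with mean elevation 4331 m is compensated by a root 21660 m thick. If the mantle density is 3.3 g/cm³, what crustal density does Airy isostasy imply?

2.75 g/cm³

ρ_c h = (ρ_m − ρ_c) r → ρ_c (h + r) = ρ_m r → ρ_c = ρ_m r / (h + r).
ρ_c = 3.3 × 21660 m / (4331 m + 21660 m) = 2.75 g/cm³.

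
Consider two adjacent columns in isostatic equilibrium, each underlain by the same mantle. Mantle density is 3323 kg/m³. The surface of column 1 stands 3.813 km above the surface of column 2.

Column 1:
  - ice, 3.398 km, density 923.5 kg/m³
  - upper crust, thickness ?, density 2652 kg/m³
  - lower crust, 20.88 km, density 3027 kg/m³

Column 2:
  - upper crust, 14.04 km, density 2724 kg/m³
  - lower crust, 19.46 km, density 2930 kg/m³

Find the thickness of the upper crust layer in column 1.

Take the compensation level at the base of the deeper column (depth z_c below the surface of column 1) and equate Σ ρ_i t_i down to z_c; mantle fills any gap and the z_c terms cancel.
Column 1: 3.398×923.5 + x×2652 + 20.88×3027 + (z_c − 24.278 − x)×3323
Column 2: 3.813×0 + 14.04×2724 + 19.46×2930 + (z_c − 3.813 − 33.5)×3323
The z_c×3323 term appears on both sides and cancels. Collect the known terms of each column as K = Σ(ρt)_known − 3323 × (depth of known layers): K_1 = 66341.813 − 3323×24.278 = −14333.981; K_2 = 95262.76 − 3323×(3.813 + 33.5) = −28728.339.
Balance: K_1 − x×(3323 − 2652) = K_2, so x = (K_1 − K_2)/(3323 − 2652) = 14394.4/671 = 21.5 km.

21.5 km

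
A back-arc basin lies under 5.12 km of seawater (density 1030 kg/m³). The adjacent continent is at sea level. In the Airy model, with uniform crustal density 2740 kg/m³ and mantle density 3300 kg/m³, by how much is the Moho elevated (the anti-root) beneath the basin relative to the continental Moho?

15.6 km

For local isostatic compensation: replacing crust with seawater at the top is compensated by replacing crust with mantle at the base: d (ρ_c − ρ_w) = a (ρ_m − ρ_c).
a = d (ρ_c − ρ_w)/(ρ_m − ρ_c) = 5.12 km × 1710/560 = 15.6 km.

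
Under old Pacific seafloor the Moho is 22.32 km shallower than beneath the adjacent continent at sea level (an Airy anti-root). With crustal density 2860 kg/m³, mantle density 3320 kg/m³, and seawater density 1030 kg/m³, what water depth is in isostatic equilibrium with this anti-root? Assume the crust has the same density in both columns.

5.61 km

Replacing a thickness d of crust by seawater at the top must be balanced by replacing crust with mantle at the base: d (ρ_c − ρ_w) = a (ρ_m − ρ_c).
d = a (ρ_m − ρ_c)/(ρ_c − ρ_w) = 22.32 km × 460/1830 = 5.61 km.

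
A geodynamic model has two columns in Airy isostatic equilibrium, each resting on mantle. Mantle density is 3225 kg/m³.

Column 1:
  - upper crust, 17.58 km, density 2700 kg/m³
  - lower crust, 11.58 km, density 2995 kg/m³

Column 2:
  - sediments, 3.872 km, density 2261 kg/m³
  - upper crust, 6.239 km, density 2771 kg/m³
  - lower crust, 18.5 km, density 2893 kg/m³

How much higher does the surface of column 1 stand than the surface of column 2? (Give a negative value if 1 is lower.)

For any compensation level in the mantle, the mantle terms cancel and isostasy reduces to e = (Σt_1 − Σt_2) − (Σ(ρt)_1 − Σ(ρt)_2) / ρ_m.
Σt_1 = 29.16 km; Σt_2 = 28.611 km; Σ(ρt)_1 = 82148.1; Σ(ρt)_2 = 79563.361 (in km·kg/m³).
e = (29.16 − 28.611) − (82148.1 − 79563.361) / 3225 = −0.252 km.

−0.252 km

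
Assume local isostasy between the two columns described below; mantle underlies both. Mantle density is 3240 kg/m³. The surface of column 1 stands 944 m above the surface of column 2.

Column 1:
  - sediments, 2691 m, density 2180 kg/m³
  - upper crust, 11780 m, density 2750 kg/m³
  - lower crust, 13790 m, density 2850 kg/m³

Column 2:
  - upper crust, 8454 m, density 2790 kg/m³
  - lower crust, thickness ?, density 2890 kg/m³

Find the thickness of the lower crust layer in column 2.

20400 m

Take the compensation level at the base of the deeper column (depth z_c below the surface of column 1) and equate Σ ρ_i t_i down to z_c; mantle fills any gap and the z_c terms cancel.
Column 1: 2691×2180 + 11780×2750 + 13790×2850 + (z_c − 28261)×3240
Column 2: 944×0 + 8454×2790 + x×2890 + (z_c − 944 − 8454 − x)×3240
The z_c×3240 term appears on both sides and cancels. Collect the known terms of each column as K = Σ(ρt)_known − 3240 × (depth of known layers): K_1 = 77562880 − 3240×28261 = −14002760; K_2 = 23586660 − 3240×(944 + 8454) = −6862860.
Balance: K_1 = K_2 − x×(3240 − 2890), so x = (K_2 − K_1)/(3240 − 2890) = 7139900/350 = 20400 m.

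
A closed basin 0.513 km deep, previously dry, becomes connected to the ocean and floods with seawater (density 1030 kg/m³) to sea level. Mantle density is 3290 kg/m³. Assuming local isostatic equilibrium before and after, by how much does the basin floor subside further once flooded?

0.234 km

After flooding the water column is d + s deep. Its weight must equal the weight of mantle displaced by the extra subsidence s: (d + s) ρ_w = s ρ_m.
s = d ρ_w / (ρ_m − ρ_w) = 0.513 km × 1030/(3290 − 1030) = 0.234 km.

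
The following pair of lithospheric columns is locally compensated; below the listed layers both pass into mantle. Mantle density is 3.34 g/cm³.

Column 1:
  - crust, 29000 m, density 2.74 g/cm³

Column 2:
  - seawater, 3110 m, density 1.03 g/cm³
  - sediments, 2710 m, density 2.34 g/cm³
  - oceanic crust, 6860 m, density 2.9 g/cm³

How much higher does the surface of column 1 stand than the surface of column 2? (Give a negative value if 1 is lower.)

For any compensation level in the mantle, the mantle terms cancel and isostasy reduces to e = (Σt_1 − Σt_2) − (Σ(ρt)_1 − Σ(ρt)_2) / ρ_m.
Σt_1 = 29000 m; Σt_2 = 12680 m; Σ(ρt)_1 = 79460; Σ(ρt)_2 = 29438.7 (in m·g/cm³).
e = (29000 − 12680) − (79460 − 29438.7) / 3.34 = 1340 m.

1340 m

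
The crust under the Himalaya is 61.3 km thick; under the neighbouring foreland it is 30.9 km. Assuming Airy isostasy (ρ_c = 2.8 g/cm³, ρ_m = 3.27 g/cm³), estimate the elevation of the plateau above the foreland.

4.37 km

Excess crust Δ = 61.3 km − 30.9 km = 30.4 km, split between elevation h and root r with h + r = Δ.
Airy balance ρ_c h = (ρ_m − ρ_c) r gives r = h ρ_c/(ρ_m − ρ_c), so h (1 + ρ_c/(ρ_m − ρ_c)) = Δ, i.e. h = Δ (ρ_m − ρ_c)/ρ_m.
h = 30.4 km × 0.47/3.27 = 4.37 km.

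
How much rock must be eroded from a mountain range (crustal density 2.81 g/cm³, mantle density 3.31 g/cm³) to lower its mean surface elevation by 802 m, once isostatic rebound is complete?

Net drop Δ = e − u = e − e ρ_c/ρ_m = e (ρ_m − ρ_c)/ρ_m.
e = Δ ρ_m/(ρ_m − ρ_c) = 802 m × 3.31/0.5 = 5310 m.

5310 m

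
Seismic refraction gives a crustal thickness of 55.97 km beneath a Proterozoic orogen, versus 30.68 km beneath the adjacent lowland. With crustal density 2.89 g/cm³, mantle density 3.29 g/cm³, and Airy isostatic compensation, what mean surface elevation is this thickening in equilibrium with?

3.07 km

Excess crust Δ = 55.97 km − 30.68 km = 25.29 km, split between elevation h and root r with h + r = Δ.
Airy balance ρ_c h = (ρ_m − ρ_c) r gives r = h ρ_c/(ρ_m − ρ_c), so h (1 + ρ_c/(ρ_m − ρ_c)) = Δ, i.e. h = Δ (ρ_m − ρ_c)/ρ_m.
h = 25.29 km × 0.4/3.29 = 3.07 km.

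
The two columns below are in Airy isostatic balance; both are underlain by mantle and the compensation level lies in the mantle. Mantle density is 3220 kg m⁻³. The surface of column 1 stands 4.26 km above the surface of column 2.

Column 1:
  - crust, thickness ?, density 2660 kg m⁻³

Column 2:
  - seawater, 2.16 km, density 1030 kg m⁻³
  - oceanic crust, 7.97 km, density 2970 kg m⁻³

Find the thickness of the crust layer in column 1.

36.5 km

Take the compensation level at the base of the deeper column (depth z_c below the surface of column 1) and equate Σ ρ_i t_i down to z_c; mantle fills any gap and the z_c terms cancel.
Column 1: x×2660 + (z_c − 0 − x)×3220
Column 2: 4.26×0 + 2.16×1030 + 7.97×2970 + (z_c − 4.26 − 10.13)×3220
The z_c×3220 term appears on both sides and cancels. Collect the known terms of each column as K = Σ(ρt)_known − 3220 × (depth of known layers): K_1 = 0 − 3220×0 = 0; K_2 = 25895.7 − 3220×(4.26 + 10.13) = −20440.1.
Balance: K_1 − x×(3220 − 2660) = K_2, so x = (K_1 − K_2)/(3220 − 2660) = 20440.1/560 = 36.5 km.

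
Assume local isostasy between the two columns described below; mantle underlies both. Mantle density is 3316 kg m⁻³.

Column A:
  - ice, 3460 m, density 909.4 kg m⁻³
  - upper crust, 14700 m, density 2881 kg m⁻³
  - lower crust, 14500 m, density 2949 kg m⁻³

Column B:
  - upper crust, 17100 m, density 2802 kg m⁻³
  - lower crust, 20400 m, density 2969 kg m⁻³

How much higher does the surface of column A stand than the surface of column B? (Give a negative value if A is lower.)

For any compensation level in the mantle, the mantle terms cancel and isostasy reduces to e = (Σt_A − Σt_B) − (Σ(ρt)_A − Σ(ρt)_B) / ρ_m.
Σt_A = 32660 m; Σt_B = 37500 m; Σ(ρt)_A = 88257724; Σ(ρt)_B = 108481800 (in m·kg m⁻³).
e = (32660 − 37500) − (88257724 − 108481800) / 3316 = 1260 m.

1260 m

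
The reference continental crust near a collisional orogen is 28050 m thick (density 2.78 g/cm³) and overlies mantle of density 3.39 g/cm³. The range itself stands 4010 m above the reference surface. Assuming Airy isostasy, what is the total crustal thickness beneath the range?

Root depth r = h ρ_c / (ρ_m − ρ_c) = 4010 m × 2.78 / 0.61 = 18280 m.
Total thickness = T + h + r = 28050 m + 4010 m + 18280 m = 50300 m.

50300 m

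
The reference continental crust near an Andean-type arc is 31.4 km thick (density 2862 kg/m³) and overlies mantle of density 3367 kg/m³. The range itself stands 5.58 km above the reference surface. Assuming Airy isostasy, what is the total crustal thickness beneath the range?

Root depth r = h ρ_c / (ρ_m − ρ_c) = 5.58 km × 2862 / 505 = 31.62 km.
Total thickness = T + h + r = 31.4 km + 5.58 km + 31.62 km = 68.6 km.

68.6 km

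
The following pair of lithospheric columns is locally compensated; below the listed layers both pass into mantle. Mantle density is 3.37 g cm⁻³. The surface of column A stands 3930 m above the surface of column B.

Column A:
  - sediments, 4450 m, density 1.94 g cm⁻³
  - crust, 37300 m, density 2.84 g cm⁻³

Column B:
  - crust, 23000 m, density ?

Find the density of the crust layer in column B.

Take the compensation level at the base of the deeper column (depth z_c below the surface of column A) and equate Σ ρ_i t_i down to z_c; mantle fills any gap and the z_c terms cancel.
Column A: 4450×1.94 + 37300×2.84 + (z_c − 41750)×3.37
Column B: 3930×0 + 23000×ρ + (z_c − 3930 − 23000)×3.37
The z_c×3.37 term appears on both sides and cancels. Collect the known terms of each column as K = Σ(ρt)_known − 3.37 × (depth of known layers): K_A = 114565 − 3.37×41750 = −26132.5; K_B = 0 − 3.37×(3930 + 23000) = −90754.1.
Balance: K_A = K_B + 23000×ρ, so ρ = (K_A − K_B)/23000 = 64621.6/23000 = 2.81 g cm⁻³.

2.81 g cm⁻³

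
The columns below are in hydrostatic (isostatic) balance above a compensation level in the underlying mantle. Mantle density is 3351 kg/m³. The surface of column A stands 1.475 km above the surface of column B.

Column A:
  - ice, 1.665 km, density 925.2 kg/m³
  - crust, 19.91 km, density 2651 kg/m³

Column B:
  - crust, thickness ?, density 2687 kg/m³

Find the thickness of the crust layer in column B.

Take the compensation level at the base of the deeper column (depth z_c below the surface of column A) and equate Σ ρ_i t_i down to z_c; mantle fills any gap and the z_c terms cancel.
Column A: 1.665×925.2 + 19.91×2651 + (z_c − 21.575)×3351
Column B: 1.475×0 + x×2687 + (z_c − 1.475 − 0 − x)×3351
The z_c×3351 term appears on both sides and cancels. Collect the known terms of each column as K = Σ(ρt)_known − 3351 × (depth of known layers): K_A = 54321.868 − 3351×21.575 = −17975.957; K_B = 0 − 3351×(1.475 + 0) = −4942.725.
Balance: K_A = K_B − x×(3351 − 2687), so x = (K_B − K_A)/(3351 − 2687) = 13033.2/664 = 19.6 km.

19.6 km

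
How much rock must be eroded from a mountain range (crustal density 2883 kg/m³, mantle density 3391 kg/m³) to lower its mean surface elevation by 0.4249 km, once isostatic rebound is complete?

2.84 km

Net drop Δ = e − u = e − e ρ_c/ρ_m = e (ρ_m − ρ_c)/ρ_m.
e = Δ ρ_m/(ρ_m − ρ_c) = 0.4249 km × 3391/508 = 2.84 km.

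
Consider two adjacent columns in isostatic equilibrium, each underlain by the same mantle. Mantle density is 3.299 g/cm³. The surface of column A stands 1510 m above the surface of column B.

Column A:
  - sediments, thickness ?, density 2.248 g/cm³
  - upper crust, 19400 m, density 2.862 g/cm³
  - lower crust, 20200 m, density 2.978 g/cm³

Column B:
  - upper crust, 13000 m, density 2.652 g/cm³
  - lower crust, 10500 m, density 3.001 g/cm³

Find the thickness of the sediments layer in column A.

Take the compensation level at the base of the deeper column (depth z_c below the surface of column A) and equate Σ ρ_i t_i down to z_c; mantle fills any gap and the z_c terms cancel.
Column A: x×2.248 + 19400×2.862 + 20200×2.978 + (z_c − 39600 − x)×3.299
Column B: 1510×0 + 13000×2.652 + 10500×3.001 + (z_c − 1510 − 23500)×3.299
The z_c×3.299 term appears on both sides and cancels. Collect the known terms of each column as K = Σ(ρt)_known − 3.299 × (depth of known layers): K_A = 115678.4 − 3.299×39600 = −14962; K_B = 65986.5 − 3.299×(1510 + 23500) = −16521.49.
Balance: K_A − x×(3.299 − 2.248) = K_B, so x = (K_A − K_B)/(3.299 − 2.248) = 1559.49/1.051 = 1480 m.

1480 m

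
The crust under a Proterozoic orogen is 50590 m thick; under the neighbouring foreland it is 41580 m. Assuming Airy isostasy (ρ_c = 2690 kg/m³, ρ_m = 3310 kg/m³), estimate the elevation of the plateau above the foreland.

1690 m

Excess crust Δ = 50590 m − 41580 m = 9010 m, split between elevation h and root r with h + r = Δ.
Airy balance ρ_c h = (ρ_m − ρ_c) r gives r = h ρ_c/(ρ_m − ρ_c), so h (1 + ρ_c/(ρ_m − ρ_c)) = Δ, i.e. h = Δ (ρ_m − ρ_c)/ρ_m.
h = 9010 m × 620/3310 = 1690 m.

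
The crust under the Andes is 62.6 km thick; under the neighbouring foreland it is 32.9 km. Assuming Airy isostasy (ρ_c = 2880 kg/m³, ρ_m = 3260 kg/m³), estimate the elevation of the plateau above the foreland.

3.46 km

Excess crust Δ = 62.6 km − 32.9 km = 29.7 km, split between elevation h and root r with h + r = Δ.
Airy balance ρ_c h = (ρ_m − ρ_c) r gives r = h ρ_c/(ρ_m − ρ_c), so h (1 + ρ_c/(ρ_m − ρ_c)) = Δ, i.e. h = Δ (ρ_m − ρ_c)/ρ_m.
h = 29.7 km × 380/3260 = 3.46 km.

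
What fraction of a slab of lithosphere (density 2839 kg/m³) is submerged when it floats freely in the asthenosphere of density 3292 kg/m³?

0.862

Submerged fraction = ρ_obj/ρ_fluid = 2839/3292 = 0.862.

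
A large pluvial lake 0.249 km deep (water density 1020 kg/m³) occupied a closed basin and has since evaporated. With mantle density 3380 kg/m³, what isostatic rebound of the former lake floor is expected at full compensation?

u = d ρ_w/ρ_m = 0.249 km × 1020/3380 = 0.0751 km.

0.0751 km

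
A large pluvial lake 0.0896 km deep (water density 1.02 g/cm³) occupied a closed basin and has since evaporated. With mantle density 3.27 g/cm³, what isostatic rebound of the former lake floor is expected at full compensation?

u = d ρ_w/ρ_m = 0.0896 km × 1.02/3.27 = 0.0279 km.

0.0279 km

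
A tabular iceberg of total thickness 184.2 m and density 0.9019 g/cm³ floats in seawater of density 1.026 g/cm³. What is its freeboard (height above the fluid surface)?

Floating equilibrium: submerged depth d = t ρ_obj/ρ_fluid = 184.2 m × 0.9019/1.026 = 161.9 m.
Freeboard = t − d = 184.2 m − 161.9 m = 22.3 m.

22.3 m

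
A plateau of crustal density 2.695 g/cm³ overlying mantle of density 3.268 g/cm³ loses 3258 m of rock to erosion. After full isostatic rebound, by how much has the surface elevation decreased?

571 m

Rebound u = e ρ_c/ρ_m = 3258 m × 2.695/3.268 = 2687 m.
Net surface drop = e − u = 3258 m − 2687 m = e (ρ_m − ρ_c)/ρ_m = 571 m.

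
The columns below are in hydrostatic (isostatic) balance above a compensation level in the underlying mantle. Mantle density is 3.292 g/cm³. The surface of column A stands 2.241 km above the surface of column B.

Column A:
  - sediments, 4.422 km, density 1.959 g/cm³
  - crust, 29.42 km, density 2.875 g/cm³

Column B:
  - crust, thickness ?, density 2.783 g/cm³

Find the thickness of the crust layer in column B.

21.2 km

Take the compensation level at the base of the deeper column (depth z_c below the surface of column A) and equate Σ ρ_i t_i down to z_c; mantle fills any gap and the z_c terms cancel.
Column A: 4.422×1.959 + 29.42×2.875 + (z_c − 33.842)×3.292
Column B: 2.241×0 + x×2.783 + (z_c − 2.241 − 0 − x)×3.292
The z_c×3.292 term appears on both sides and cancels. Collect the known terms of each column as K = Σ(ρt)_known − 3.292 × (depth of known layers): K_A = 93.245198 − 3.292×33.842 = −18.162666; K_B = 0 − 3.292×(2.241 + 0) = −7.377372.
Balance: K_A = K_B − x×(3.292 − 2.783), so x = (K_B − K_A)/(3.292 − 2.783) = 10.7853/0.509 = 21.2 km.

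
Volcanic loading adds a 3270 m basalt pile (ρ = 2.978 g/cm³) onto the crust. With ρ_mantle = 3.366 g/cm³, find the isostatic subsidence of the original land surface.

Subaerial loading: s = t ρ_load / ρ_m.
s = 3270 m × 2.978/3.366 = 2890 m.

2890 m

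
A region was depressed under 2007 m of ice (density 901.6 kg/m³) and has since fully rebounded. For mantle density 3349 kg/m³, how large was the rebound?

540 m

Removing the load lets mantle flow back in; uplift u satisfies ρ_ice t = ρ_m u.
u = t ρ_ice/ρ_m = 2007 m × 901.6/3349 = 540 m.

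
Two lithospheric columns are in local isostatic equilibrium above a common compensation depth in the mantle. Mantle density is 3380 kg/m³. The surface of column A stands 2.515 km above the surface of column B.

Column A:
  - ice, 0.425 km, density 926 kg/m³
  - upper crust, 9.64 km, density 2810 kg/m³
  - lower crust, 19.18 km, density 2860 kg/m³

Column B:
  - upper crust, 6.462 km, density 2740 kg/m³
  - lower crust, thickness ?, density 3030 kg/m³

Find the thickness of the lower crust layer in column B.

11.1 km

Take the compensation level at the base of the deeper column (depth z_c below the surface of column A) and equate Σ ρ_i t_i down to z_c; mantle fills any gap and the z_c terms cancel.
Column A: 0.425×926 + 9.64×2810 + 19.18×2860 + (z_c − 29.245)×3380
Column B: 2.515×0 + 6.462×2740 + x×3030 + (z_c − 2.515 − 6.462 − x)×3380
The z_c×3380 term appears on both sides and cancels. Collect the known terms of each column as K = Σ(ρt)_known − 3380 × (depth of known layers): K_A = 82336.75 − 3380×29.245 = −16511.35; K_B = 17705.88 − 3380×(2.515 + 6.462) = −12636.38.
Balance: K_A = K_B − x×(3380 − 3030), so x = (K_B − K_A)/(3380 − 3030) = 3874.97/350 = 11.1 km.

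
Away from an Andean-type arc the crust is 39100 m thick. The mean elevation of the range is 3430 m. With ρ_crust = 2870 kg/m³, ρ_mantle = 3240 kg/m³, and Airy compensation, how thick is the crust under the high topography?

69100 m

Root depth r = h ρ_c / (ρ_m − ρ_c) = 3430 m × 2870 / 370 = 26610 m.
Total thickness = T + h + r = 39100 m + 3430 m + 26610 m = 69100 m.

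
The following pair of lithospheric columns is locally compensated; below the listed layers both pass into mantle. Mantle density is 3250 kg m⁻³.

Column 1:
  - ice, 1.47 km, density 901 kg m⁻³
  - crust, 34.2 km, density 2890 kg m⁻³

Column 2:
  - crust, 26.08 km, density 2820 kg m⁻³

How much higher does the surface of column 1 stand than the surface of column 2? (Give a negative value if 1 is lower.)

For any compensation level in the mantle, the mantle terms cancel and isostasy reduces to e = (Σt_1 − Σt_2) − (Σ(ρt)_1 − Σ(ρt)_2) / ρ_m.
Σt_1 = 35.67 km; Σt_2 = 26.08 km; Σ(ρt)_1 = 100162.47; Σ(ρt)_2 = 73545.6 (in km·kg m⁻³).
e = (35.67 − 26.08) − (100162.47 − 73545.6) / 3250 = 1.4 km.

1.4 km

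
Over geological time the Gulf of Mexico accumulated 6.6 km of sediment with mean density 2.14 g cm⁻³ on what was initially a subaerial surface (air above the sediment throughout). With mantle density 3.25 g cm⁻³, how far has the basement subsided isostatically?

Subaerial load: s = t ρ_sed / ρ_m = 6.6 km × 2.14/3.25 = 4.35 km.

4.35 km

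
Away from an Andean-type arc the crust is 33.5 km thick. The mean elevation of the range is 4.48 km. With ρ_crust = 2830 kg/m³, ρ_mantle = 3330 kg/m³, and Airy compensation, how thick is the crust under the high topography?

63.3 km

Root depth r = h ρ_c / (ρ_m − ρ_c) = 4.48 km × 2830 / 500 = 25.36 km.
Total thickness = T + h + r = 33.5 km + 4.48 km + 25.36 km = 63.3 km.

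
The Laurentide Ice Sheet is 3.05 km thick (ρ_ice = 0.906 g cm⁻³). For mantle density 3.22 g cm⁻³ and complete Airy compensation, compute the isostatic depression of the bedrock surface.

0.858 km

Balancing pressure at the compensation depth: the ice load ρ_ice t is balanced by mantle displaced below, ρ_m s.
s = t ρ_ice / ρ_m = 3.05 km × 0.906/3.22 = 0.858 km.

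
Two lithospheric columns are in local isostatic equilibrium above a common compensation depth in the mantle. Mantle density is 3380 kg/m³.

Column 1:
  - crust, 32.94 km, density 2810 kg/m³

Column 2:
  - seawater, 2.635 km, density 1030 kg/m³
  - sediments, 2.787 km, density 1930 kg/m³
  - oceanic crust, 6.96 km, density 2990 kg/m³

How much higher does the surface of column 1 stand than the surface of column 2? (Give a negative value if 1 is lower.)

For any compensation level in the mantle, the mantle terms cancel and isostasy reduces to e = (Σt_1 − Σt_2) − (Σ(ρt)_1 − Σ(ρt)_2) / ρ_m.
Σt_1 = 32.94 km; Σt_2 = 12.382 km; Σ(ρt)_1 = 92561.4; Σ(ρt)_2 = 28903.36 (in km·kg/m³).
e = (32.94 − 12.382) − (92561.4 − 28903.36) / 3380 = 1.72 km.

1.72 km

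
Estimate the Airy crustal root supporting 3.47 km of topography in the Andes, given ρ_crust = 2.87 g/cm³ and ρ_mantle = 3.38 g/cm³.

19.5 km

In Airy isostatic equilibrium: the weight of the topography is balanced by the buoyancy of the root, ρ_c h = (ρ_m − ρ_c) r.
r = h · ρ_c / (ρ_m − ρ_c) = 3.47 km × 2.87 / (3.38 − 2.87) = 19.5 km.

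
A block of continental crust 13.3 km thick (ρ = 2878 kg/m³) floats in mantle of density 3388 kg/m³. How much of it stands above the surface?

Floating equilibrium: submerged depth d = t ρ_obj/ρ_fluid = 13.3 km × 2878/3388 = 11.3 km.
Freeboard = t − d = 13.3 km − 11.3 km = 2 km.

2 km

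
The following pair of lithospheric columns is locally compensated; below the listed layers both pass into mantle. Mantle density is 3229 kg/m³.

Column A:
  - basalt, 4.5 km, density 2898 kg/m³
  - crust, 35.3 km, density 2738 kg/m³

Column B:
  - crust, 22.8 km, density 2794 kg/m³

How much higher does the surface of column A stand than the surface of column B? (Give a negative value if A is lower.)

2.76 km

For any compensation level in the mantle, the mantle terms cancel and isostasy reduces to e = (Σt_A − Σt_B) − (Σ(ρt)_A − Σ(ρt)_B) / ρ_m.
Σt_A = 39.8 km; Σt_B = 22.8 km; Σ(ρt)_A = 109692.4; Σ(ρt)_B = 63703.2 (in km·kg/m³).
e = (39.8 − 22.8) − (109692.4 − 63703.2) / 3229 = 2.76 km.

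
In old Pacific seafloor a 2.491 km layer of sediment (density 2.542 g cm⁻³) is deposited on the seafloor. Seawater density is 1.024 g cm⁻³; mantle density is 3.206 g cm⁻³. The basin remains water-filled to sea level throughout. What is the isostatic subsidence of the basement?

Submarine loading: the sediment displaces seawater, and the subsidence is in turn flooded, so s (ρ_m − ρ_w) = t (ρ_sed − ρ_w).
s = 2.491 km × (2.542 − 1.024) / (3.206 − 1.024) = 1.73 km.

1.73 km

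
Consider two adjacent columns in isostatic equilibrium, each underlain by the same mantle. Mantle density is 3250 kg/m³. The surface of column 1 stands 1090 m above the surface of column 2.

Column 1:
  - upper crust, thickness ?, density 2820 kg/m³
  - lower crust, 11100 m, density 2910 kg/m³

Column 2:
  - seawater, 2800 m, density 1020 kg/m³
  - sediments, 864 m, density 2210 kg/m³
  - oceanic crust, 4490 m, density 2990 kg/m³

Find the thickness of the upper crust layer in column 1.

18800 m

Take the compensation level at the base of the deeper column (depth z_c below the surface of column 1) and equate Σ ρ_i t_i down to z_c; mantle fills any gap and the z_c terms cancel.
Column 1: x×2820 + 11100×2910 + (z_c − 11100 − x)×3250
Column 2: 1090×0 + 2800×1020 + 864×2210 + 4490×2990 + (z_c − 1090 − 8154)×3250
The z_c×3250 term appears on both sides and cancels. Collect the known terms of each column as K = Σ(ρt)_known − 3250 × (depth of known layers): K_1 = 32301000 − 3250×11100 = −3774000; K_2 = 18190540 − 3250×(1090 + 8154) = −11852460.
Balance: K_1 − x×(3250 − 2820) = K_2, so x = (K_1 − K_2)/(3250 − 2820) = 8078460/430 = 18800 m.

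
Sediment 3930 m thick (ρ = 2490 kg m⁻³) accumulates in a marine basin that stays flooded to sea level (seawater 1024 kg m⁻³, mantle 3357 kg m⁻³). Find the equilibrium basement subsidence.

Submarine loading: the sediment displaces seawater, and the subsidence is in turn flooded, so s (ρ_m − ρ_w) = t (ρ_sed − ρ_w).
s = 3930 m × (2490 − 1024) / (3357 − 1024) = 2470 m.

2470 m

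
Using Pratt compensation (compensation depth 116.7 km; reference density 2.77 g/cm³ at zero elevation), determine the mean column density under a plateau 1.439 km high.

2.74 g/cm³

Pratt balance: ρ_ref D = ρ (D + h).
ρ = ρ_ref D/(D + h) = 2.77 × 116.7 km/(116.7 km + 1.439 km) = 2.74 g/cm³.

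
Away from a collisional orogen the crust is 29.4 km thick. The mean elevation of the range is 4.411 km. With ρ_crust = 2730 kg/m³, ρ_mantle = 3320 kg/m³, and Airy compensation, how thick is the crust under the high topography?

54.2 km

Root depth r = h ρ_c / (ρ_m − ρ_c) = 4.411 km × 2730 / 590 = 20.41 km.
Total thickness = T + h + r = 29.4 km + 4.411 km + 20.41 km = 54.2 km.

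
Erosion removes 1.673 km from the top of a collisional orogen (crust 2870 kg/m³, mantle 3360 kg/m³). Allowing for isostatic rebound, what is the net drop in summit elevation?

0.244 km

Rebound u = e ρ_c/ρ_m = 1.673 km × 2870/3360 = 1.429 km.
Net surface drop = e − u = 1.673 km − 1.429 km = e (ρ_m − ρ_c)/ρ_m = 0.244 km.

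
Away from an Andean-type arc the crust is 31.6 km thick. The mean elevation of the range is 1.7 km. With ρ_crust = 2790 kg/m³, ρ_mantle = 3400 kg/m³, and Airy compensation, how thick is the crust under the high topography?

Root depth r = h ρ_c / (ρ_m − ρ_c) = 1.7 km × 2790 / 610 = 7.775 km.
Total thickness = T + h + r = 31.6 km + 1.7 km + 7.775 km = 41.1 km.

41.1 km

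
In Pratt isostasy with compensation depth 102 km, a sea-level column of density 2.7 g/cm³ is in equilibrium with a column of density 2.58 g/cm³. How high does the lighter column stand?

4.74 km

ρ_ref D = ρ (D + h) → h = D (ρ_ref − ρ)/ρ.
h = 102 km × (2.7 − 2.58)/2.58 = 4.74 km.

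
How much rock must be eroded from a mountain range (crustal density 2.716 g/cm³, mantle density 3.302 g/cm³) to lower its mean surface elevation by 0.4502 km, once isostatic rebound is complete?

Net drop Δ = e − u = e − e ρ_c/ρ_m = e (ρ_m − ρ_c)/ρ_m.
e = Δ ρ_m/(ρ_m − ρ_c) = 0.4502 km × 3.302/0.586 = 2.54 km.

2.54 km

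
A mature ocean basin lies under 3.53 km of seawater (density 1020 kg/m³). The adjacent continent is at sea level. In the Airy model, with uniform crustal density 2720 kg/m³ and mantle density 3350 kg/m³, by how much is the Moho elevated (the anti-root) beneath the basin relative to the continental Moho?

9.53 km

In Airy isostatic equilibrium: replacing crust with seawater at the top is compensated by replacing crust with mantle at the base: d (ρ_c − ρ_w) = a (ρ_m − ρ_c).
a = d (ρ_c − ρ_w)/(ρ_m − ρ_c) = 3.53 km × 1700/630 = 9.53 km.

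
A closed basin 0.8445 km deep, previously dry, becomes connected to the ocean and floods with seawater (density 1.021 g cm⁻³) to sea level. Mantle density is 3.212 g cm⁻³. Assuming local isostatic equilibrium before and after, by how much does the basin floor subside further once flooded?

0.394 km

After flooding the water column is d + s deep. Its weight must equal the weight of mantle displaced by the extra subsidence s: (d + s) ρ_w = s ρ_m.
s = d ρ_w / (ρ_m − ρ_w) = 0.8445 km × 1.021/(3.212 − 1.021) = 0.394 km.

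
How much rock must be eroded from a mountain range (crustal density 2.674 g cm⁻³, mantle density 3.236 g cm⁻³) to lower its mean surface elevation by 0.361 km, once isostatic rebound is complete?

Net drop Δ = e − u = e − e ρ_c/ρ_m = e (ρ_m − ρ_c)/ρ_m.
e = Δ ρ_m/(ρ_m − ρ_c) = 0.361 km × 3.236/0.562 = 2.08 km.

2.08 km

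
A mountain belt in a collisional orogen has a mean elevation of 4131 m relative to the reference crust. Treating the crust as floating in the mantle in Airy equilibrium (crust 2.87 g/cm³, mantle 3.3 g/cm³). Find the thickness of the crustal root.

27600 m

Isostatic balance requires: the weight of the topography is balanced by the buoyancy of the root, ρ_c h = (ρ_m − ρ_c) r.
r = h · ρ_c / (ρ_m − ρ_c) = 4131 m × 2.87 / (3.3 − 2.87) = 27600 m.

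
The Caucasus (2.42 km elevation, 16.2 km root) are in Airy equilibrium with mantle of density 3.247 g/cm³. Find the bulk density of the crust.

2.82 g/cm³

ρ_c h = (ρ_m − ρ_c) r → ρ_c (h + r) = ρ_m r → ρ_c = ρ_m r / (h + r).
ρ_c = 3.247 × 16.2 km / (2.42 km + 16.2 km) = 2.82 g/cm³.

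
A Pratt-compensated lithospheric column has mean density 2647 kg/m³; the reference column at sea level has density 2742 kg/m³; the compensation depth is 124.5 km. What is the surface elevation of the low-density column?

ρ_ref D = ρ (D + h) → h = D (ρ_ref − ρ)/ρ.
h = 124.5 km × (2742 − 2647)/2647 = 4.47 km.

4.47 km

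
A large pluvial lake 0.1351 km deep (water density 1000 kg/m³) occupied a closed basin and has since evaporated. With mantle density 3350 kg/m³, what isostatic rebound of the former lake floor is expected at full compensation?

0.0403 km

u = d ρ_w/ρ_m = 0.1351 km × 1000/3350 = 0.0403 km.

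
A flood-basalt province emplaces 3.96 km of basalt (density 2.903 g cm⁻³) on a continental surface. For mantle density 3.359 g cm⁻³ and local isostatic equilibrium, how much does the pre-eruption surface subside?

3.42 km

Subaerial loading: s = t ρ_load / ρ_m.
s = 3.96 km × 2.903/3.359 = 3.42 km.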